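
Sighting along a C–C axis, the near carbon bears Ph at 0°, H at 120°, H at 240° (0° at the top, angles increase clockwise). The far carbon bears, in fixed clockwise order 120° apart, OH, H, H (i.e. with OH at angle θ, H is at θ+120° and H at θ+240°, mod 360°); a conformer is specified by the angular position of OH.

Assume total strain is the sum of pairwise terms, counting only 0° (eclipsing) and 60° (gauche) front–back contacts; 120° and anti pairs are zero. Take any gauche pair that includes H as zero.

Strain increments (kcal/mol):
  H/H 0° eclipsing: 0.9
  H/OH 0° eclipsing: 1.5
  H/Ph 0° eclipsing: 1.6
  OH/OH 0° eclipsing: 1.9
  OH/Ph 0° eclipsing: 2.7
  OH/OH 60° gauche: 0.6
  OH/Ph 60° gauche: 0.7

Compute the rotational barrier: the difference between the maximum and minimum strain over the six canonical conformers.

4.5 kcal/mol

OH at 0° (eclipsed): Ph–OH eclipsed, H–H eclipsed, H–H eclipsed; 2.7 + 0.9 + 0.9 = 4.5 kcal/mol.
OH at 60° (staggered): Ph–OH gauche; 0.7 = 0.7 kcal/mol.
OH at 120° (eclipsed): Ph–H eclipsed, H–OH eclipsed, H–H eclipsed; 1.6 + 1.5 + 0.9 = 4.0 kcal/mol.
OH at 180° (staggered): no non-H gauche contacts → 0.0 kcal/mol.
OH at 240° (eclipsed): Ph–H eclipsed, H–H eclipsed, H–OH eclipsed; 1.6 + 0.9 + 1.5 = 4.0 kcal/mol.
OH at 300° (staggered): Ph–OH gauche; 0.7 = 0.7 kcal/mol.
Max at 0° (4.5 kcal/mol), min at 180° (0.0 kcal/mol); barrier = 4.5 kcal/mol.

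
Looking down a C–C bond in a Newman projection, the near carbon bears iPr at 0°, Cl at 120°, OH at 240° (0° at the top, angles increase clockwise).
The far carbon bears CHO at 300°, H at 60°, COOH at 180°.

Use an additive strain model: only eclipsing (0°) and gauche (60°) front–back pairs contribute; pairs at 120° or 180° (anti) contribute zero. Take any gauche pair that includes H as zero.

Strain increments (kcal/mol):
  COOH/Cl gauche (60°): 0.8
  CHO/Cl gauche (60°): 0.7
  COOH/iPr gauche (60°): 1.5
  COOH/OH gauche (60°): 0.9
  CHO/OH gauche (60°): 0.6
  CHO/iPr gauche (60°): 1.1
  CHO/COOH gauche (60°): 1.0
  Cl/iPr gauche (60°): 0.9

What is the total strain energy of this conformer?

3.4 kcal/mol

This conformer (staggered): iPr–CHO gauche, Cl–COOH gauche, OH–CHO gauche, OH–COOH gauche; 1.1 + 0.8 + 0.6 + 0.9 = 3.4 kcal/mol.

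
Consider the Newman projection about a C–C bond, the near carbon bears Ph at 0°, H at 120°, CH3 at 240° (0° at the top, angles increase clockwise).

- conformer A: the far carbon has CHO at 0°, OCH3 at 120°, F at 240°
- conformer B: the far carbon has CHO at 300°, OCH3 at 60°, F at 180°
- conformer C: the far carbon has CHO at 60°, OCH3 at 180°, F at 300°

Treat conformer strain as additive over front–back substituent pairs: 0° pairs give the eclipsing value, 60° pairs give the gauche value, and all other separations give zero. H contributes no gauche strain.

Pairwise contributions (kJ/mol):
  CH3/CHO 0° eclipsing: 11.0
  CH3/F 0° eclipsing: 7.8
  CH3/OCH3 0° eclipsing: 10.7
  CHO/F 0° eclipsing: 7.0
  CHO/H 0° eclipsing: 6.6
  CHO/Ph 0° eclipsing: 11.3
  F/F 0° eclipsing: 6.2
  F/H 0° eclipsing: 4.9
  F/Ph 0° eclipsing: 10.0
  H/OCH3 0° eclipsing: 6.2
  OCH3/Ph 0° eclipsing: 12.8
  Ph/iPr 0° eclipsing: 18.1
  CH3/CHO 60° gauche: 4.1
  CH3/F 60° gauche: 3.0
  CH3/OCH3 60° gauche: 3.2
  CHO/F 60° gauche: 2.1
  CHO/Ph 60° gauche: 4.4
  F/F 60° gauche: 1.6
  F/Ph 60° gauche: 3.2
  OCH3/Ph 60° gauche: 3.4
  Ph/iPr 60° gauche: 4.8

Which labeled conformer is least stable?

A

A is eclipsed. Ph at 0° is eclipsed with CHO at 0° (11.3); H at 120° is eclipsed with OCH3 at 120° (6.2); CH3 at 240° is eclipsed with F at 240° (7.8). Total 25.3 kJ/mol.
B is staggered. Ph at 0° is gauche with CHO at 300° (4.4); Ph at 0° is gauche with OCH3 at 60° (3.4); CH3 at 240° is gauche with CHO at 300° (4.1); CH3 at 240° is gauche with F at 180° (3.0). Total 14.9 kJ/mol.
C is staggered. Ph at 0° is gauche with CHO at 60° (4.4); Ph at 0° is gauche with F at 300° (3.2); CH3 at 240° is gauche with OCH3 at 180° (3.2); CH3 at 240° is gauche with F at 300° (3.0). Total 13.8 kJ/mol.
A has the highest total (25.3 kJ/mol).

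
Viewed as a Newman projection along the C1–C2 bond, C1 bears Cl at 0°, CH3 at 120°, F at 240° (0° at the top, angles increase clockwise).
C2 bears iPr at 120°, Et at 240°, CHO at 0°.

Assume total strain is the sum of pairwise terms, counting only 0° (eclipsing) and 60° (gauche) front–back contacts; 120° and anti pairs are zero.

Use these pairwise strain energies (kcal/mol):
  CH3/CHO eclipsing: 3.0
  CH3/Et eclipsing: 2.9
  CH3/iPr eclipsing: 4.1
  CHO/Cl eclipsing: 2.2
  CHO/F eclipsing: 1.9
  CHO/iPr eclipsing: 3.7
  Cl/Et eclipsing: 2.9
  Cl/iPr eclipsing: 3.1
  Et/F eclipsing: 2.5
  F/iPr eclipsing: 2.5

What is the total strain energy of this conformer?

This conformer (eclipsed): Cl–CHO eclipsed, CH3–iPr eclipsed, F–Et eclipsed; 2.2 + 4.1 + 2.5 = 8.8 kcal/mol.

8.8 kcal/mol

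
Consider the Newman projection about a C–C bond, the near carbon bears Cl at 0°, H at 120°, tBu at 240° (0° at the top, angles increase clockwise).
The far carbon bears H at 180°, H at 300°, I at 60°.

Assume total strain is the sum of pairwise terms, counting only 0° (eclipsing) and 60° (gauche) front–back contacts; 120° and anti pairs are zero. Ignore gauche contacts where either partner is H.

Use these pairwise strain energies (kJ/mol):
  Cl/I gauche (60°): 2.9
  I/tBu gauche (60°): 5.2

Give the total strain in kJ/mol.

2.9 kJ/mol

This conformer is staggered. Cl at 0° is gauche with I at 60° (2.9). Total 2.9 kJ/mol.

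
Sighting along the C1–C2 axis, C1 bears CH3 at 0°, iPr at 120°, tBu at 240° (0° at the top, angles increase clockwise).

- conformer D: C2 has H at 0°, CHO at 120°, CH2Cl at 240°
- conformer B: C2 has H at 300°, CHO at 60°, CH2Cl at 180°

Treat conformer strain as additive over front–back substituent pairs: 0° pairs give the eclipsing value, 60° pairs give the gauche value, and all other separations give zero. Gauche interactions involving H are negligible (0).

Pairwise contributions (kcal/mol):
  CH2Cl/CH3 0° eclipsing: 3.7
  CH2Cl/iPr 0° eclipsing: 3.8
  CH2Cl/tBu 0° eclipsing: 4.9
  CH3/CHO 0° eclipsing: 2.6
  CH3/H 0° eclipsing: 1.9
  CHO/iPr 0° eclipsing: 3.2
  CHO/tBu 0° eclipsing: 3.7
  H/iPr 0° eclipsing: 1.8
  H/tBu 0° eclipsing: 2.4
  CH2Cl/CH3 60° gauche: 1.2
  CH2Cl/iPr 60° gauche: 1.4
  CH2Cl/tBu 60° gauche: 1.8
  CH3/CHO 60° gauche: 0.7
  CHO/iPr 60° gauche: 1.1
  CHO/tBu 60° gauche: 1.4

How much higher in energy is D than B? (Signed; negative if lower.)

+5.0 kcal/mol

D (eclipsed): CH3(0°)/H(0°) eclipsed 1.9; iPr(120°)/CHO(120°) eclipsed 3.2; tBu(240°)/CH2Cl(240°) eclipsed 4.9 → 10.0 kcal/mol.
B (staggered): CH3(0°)/CHO(60°) gauche 0.7; iPr(120°)/CHO(60°) gauche 1.1; iPr(120°)/CH2Cl(180°) gauche 1.4; tBu(240°)/CH2Cl(180°) gauche 1.8 → 5.0 kcal/mol.
E(D) − E(B) = 10.0 − 5.0 = +5.0 kcal/mol.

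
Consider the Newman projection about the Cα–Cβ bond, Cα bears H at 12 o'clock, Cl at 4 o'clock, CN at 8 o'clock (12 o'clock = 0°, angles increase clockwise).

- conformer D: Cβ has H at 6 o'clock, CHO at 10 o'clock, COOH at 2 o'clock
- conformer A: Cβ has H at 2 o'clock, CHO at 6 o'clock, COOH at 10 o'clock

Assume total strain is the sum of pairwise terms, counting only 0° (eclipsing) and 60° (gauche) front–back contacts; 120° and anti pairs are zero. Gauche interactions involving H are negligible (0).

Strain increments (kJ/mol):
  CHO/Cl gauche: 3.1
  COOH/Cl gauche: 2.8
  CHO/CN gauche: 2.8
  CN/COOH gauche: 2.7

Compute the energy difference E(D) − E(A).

D (staggered): Cl(120°)/COOH(60°) gauche 2.8; CN(240°)/CHO(300°) gauche 2.8 → 5.6 kJ/mol.
A (staggered): Cl(120°)/CHO(180°) gauche 3.1; CN(240°)/CHO(180°) gauche 2.8; CN(240°)/COOH(300°) gauche 2.7 → 8.6 kJ/mol.
E(D) − E(A) = 5.6 − 8.6 = -3.0 kJ/mol.

-3.0 kJ/mol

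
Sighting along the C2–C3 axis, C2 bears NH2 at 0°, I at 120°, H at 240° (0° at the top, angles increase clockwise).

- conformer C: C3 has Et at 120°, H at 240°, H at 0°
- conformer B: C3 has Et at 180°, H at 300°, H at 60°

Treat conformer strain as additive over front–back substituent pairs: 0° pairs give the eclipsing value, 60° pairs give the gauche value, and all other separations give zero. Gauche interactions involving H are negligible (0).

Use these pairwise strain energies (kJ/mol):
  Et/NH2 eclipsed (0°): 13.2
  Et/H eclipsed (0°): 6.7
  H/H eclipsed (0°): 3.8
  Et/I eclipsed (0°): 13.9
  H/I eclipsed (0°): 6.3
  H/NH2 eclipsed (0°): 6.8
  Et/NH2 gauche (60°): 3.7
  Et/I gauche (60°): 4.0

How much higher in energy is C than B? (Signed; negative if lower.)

C (eclipsed): NH2(0°)/H(0°) eclipsed 6.8; I(120°)/Et(120°) eclipsed 13.9; H(240°)/H(240°) eclipsed 3.8 → 24.5 kJ/mol.
B (staggered): I(120°)/Et(180°) gauche 4.0 → 4.0 kJ/mol.
E(C) − E(B) = 24.5 − 4.0 = +20.5 kJ/mol.

+20.5 kJ/mol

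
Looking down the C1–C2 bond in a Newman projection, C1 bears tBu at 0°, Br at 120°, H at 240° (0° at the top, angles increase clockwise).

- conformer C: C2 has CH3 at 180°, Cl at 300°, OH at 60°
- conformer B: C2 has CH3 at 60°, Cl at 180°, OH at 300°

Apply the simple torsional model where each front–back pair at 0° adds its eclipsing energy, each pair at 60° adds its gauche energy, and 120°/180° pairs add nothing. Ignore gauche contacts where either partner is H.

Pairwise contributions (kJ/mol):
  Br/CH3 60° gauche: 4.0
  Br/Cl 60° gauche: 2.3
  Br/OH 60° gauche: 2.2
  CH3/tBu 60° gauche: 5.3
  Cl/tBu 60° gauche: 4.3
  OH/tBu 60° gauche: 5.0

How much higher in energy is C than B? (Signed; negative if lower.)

C (staggered): tBu–Cl gauche, tBu–OH gauche, Br–CH3 gauche, Br–OH gauche; 4.3 + 5.0 + 4.0 + 2.2 = 15.5 kJ/mol.
B (staggered): tBu–CH3 gauche, tBu–OH gauche, Br–CH3 gauche, Br–Cl gauche; 5.3 + 5.0 + 4.0 + 2.3 = 16.6 kJ/mol.
E(C) − E(B) = 15.5 − 16.6 = -1.1 kJ/mol.

-1.1 kJ/mol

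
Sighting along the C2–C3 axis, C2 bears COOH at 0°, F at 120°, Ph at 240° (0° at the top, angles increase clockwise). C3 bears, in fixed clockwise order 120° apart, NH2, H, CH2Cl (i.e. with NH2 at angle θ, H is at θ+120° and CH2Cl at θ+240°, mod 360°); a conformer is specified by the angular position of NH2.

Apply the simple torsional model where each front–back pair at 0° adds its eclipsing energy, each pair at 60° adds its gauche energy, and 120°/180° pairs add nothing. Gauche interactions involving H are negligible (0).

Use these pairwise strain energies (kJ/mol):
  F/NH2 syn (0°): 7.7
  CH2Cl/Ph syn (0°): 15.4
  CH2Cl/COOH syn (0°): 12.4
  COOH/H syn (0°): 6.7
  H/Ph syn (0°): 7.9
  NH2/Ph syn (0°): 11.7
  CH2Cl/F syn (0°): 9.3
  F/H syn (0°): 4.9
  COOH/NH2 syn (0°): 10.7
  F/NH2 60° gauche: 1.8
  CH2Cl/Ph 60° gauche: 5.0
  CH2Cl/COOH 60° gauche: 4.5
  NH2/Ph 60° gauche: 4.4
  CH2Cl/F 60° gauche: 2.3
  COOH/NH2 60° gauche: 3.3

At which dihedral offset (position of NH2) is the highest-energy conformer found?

0°

NH2 at 0° is eclipsed. COOH at 0° is eclipsed with NH2 at 0° (10.7); F at 120° is eclipsed with H at 120° (4.9); Ph at 240° is eclipsed with CH2Cl at 240° (15.4). Total 31.0 kJ/mol.
NH2 at 60° is staggered. COOH at 0° is gauche with NH2 at 60° (3.3); COOH at 0° is gauche with CH2Cl at 300° (4.5); F at 120° is gauche with NH2 at 60° (1.8); Ph at 240° is gauche with CH2Cl at 300° (5.0). Total 14.6 kJ/mol.
NH2 at 120° is eclipsed. COOH at 0° is eclipsed with CH2Cl at 0° (12.4); F at 120° is eclipsed with NH2 at 120° (7.7); Ph at 240° is eclipsed with H at 240° (7.9). Total 28.0 kJ/mol.
NH2 at 180° is staggered. COOH at 0° is gauche with CH2Cl at 60° (4.5); F at 120° is gauche with NH2 at 180° (1.8); F at 120° is gauche with CH2Cl at 60° (2.3); Ph at 240° is gauche with NH2 at 180° (4.4). Total 13.0 kJ/mol.
NH2 at 240° is eclipsed. COOH at 0° is eclipsed with H at 0° (6.7); F at 120° is eclipsed with CH2Cl at 120° (9.3); Ph at 240° is eclipsed with NH2 at 240° (11.7). Total 27.7 kJ/mol.
NH2 at 300° is staggered. COOH at 0° is gauche with NH2 at 300° (3.3); F at 120° is gauche with CH2Cl at 180° (2.3); Ph at 240° is gauche with NH2 at 300° (4.4); Ph at 240° is gauche with CH2Cl at 180° (5.0). Total 15.0 kJ/mol.
The maximum (31.0 kJ/mol) occurs with NH2 at 0°.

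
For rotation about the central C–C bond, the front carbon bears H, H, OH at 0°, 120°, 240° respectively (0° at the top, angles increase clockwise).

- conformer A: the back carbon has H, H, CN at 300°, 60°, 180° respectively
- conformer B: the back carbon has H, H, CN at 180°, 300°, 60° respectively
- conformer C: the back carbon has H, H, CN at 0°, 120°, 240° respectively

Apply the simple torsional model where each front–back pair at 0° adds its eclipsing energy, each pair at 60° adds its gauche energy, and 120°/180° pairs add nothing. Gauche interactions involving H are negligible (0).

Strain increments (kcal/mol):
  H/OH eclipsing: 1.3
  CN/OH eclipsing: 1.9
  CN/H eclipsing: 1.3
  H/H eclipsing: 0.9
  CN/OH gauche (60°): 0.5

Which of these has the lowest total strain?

A (staggered): OH(240°)/CN(180°) gauche 0.5 → 0.5 kcal/mol.
B (staggered): no non-H gauche contacts → 0.0 kcal/mol.
C (eclipsed): H(0°)/H(0°) eclipsed 0.9; H(120°)/H(120°) eclipsed 0.9; OH(240°)/CN(240°) eclipsed 1.9 → 3.7 kcal/mol.
B has the lowest total (0.0 kcal/mol).

B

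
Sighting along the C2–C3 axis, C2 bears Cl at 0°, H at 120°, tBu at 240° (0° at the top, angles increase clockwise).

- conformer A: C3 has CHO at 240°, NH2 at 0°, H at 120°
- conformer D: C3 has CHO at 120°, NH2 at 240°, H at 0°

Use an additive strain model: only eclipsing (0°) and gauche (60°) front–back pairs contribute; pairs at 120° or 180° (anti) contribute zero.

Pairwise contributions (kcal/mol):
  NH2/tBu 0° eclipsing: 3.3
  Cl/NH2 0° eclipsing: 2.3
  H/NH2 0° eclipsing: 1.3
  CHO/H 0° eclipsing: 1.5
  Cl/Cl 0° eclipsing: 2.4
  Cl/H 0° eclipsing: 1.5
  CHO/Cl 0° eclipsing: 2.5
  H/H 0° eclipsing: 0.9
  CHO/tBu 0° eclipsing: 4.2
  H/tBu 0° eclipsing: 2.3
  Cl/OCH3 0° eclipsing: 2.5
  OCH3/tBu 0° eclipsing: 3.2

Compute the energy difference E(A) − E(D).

+1.1 kcal/mol

A (eclipsed): Cl–NH2 eclipsed, H–H eclipsed, tBu–CHO eclipsed; 2.3 + 0.9 + 4.2 = 7.4 kcal/mol.
D (eclipsed): Cl–H eclipsed, H–CHO eclipsed, tBu–NH2 eclipsed; 1.5 + 1.5 + 3.3 = 6.3 kcal/mol.
E(A) − E(D) = 7.4 − 6.3 = +1.1 kcal/mol.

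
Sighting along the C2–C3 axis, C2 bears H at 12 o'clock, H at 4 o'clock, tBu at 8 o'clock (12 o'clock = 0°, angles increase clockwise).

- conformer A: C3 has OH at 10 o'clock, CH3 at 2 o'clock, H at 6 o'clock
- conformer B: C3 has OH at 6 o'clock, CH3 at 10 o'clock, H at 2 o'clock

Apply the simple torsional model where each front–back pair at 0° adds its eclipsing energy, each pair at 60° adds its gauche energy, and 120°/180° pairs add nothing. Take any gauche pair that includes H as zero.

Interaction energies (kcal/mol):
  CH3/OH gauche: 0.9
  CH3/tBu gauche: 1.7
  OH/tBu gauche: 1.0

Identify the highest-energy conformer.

A (staggered): tBu(240°)/OH(300°) gauche 1.0 → 1.0 kcal/mol.
B (staggered): tBu(240°)/OH(180°) gauche 1.0; tBu(240°)/CH3(300°) gauche 1.7 → 2.7 kcal/mol.
B has the highest total (2.7 kcal/mol).

B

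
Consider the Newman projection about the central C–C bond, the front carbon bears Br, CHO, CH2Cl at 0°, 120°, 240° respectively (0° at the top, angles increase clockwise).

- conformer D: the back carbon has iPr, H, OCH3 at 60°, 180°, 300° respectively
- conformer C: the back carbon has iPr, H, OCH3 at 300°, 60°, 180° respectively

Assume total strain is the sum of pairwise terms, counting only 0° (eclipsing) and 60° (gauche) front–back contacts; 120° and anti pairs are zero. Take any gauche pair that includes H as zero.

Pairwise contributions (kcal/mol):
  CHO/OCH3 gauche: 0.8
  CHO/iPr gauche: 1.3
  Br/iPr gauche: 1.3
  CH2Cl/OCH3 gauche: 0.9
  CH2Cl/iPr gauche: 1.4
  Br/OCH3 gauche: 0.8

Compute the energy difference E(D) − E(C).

D (staggered): Br(0°)/iPr(60°) gauche 1.3; Br(0°)/OCH3(300°) gauche 0.8; CHO(120°)/iPr(60°) gauche 1.3; CH2Cl(240°)/OCH3(300°) gauche 0.9 → 4.3 kcal/mol.
C (staggered): Br(0°)/iPr(300°) gauche 1.3; CHO(120°)/OCH3(180°) gauche 0.8; CH2Cl(240°)/iPr(300°) gauche 1.4; CH2Cl(240°)/OCH3(180°) gauche 0.9 → 4.4 kcal/mol.
E(D) − E(C) = 4.3 − 4.4 = -0.1 kcal/mol.

-0.1 kcal/mol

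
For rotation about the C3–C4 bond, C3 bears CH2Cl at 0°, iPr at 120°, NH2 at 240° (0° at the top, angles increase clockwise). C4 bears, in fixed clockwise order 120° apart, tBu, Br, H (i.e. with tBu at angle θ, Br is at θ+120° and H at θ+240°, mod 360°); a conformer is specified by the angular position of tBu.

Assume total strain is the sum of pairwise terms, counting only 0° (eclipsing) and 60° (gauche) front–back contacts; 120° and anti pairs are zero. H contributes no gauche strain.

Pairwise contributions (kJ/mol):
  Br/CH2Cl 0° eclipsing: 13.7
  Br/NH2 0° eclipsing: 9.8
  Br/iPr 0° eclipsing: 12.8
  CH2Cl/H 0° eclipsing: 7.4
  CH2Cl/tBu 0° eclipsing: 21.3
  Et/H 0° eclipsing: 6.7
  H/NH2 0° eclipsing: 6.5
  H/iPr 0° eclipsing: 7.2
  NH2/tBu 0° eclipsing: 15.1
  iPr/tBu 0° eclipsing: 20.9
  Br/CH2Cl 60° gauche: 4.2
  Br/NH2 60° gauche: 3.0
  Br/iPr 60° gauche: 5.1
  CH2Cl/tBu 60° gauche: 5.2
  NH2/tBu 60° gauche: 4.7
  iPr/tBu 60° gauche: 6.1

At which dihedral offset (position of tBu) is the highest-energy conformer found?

tBu at 0° (eclipsed): CH2Cl–tBu eclipsed, iPr–Br eclipsed, NH2–H eclipsed; 21.3 + 12.8 + 6.5 = 40.6 kJ/mol.
tBu at 60° (staggered): CH2Cl–tBu gauche, iPr–tBu gauche, iPr–Br gauche, NH2–Br gauche; 5.2 + 6.1 + 5.1 + 3.0 = 19.4 kJ/mol.
tBu at 120° (eclipsed): CH2Cl–H eclipsed, iPr–tBu eclipsed, NH2–Br eclipsed; 7.4 + 20.9 + 9.8 = 38.1 kJ/mol.
tBu at 180° (staggered): CH2Cl–Br gauche, iPr–tBu gauche, NH2–tBu gauche, NH2–Br gauche; 4.2 + 6.1 + 4.7 + 3.0 = 18.0 kJ/mol.
tBu at 240° (eclipsed): CH2Cl–Br eclipsed, iPr–H eclipsed, NH2–tBu eclipsed; 13.7 + 7.2 + 15.1 = 36.0 kJ/mol.
tBu at 300° (staggered): CH2Cl–tBu gauche, CH2Cl–Br gauche, iPr–Br gauche, NH2–tBu gauche; 5.2 + 4.2 + 5.1 + 4.7 = 19.2 kJ/mol.
The maximum (40.6 kJ/mol) occurs with tBu at 0°.

0°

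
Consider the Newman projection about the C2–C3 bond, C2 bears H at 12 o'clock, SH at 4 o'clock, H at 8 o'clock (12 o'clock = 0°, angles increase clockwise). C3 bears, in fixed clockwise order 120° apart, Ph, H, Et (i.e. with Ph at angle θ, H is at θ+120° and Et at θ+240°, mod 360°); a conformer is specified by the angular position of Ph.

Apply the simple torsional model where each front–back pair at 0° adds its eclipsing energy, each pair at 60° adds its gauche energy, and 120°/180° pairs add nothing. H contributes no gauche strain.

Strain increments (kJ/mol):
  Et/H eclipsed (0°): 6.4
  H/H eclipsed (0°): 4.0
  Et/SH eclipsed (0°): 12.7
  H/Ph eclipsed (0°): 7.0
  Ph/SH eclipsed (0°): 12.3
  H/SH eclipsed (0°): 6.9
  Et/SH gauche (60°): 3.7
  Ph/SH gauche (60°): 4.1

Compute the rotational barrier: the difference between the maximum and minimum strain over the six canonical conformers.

20.0 kJ/mol

Ph at 0° is eclipsed. H at 0° is eclipsed with Ph at 0° (7.0); SH at 120° is eclipsed with H at 120° (6.9); H at 240° is eclipsed with Et at 240° (6.4). Total 20.3 kJ/mol.
Ph at 60° is staggered. SH at 120° is gauche with Ph at 60° (4.1). Total 4.1 kJ/mol.
Ph at 120° is eclipsed. H at 0° is eclipsed with Et at 0° (6.4); SH at 120° is eclipsed with Ph at 120° (12.3); H at 240° is eclipsed with H at 240° (4.0). Total 22.7 kJ/mol.
Ph at 180° is staggered. SH at 120° is gauche with Ph at 180° (4.1); SH at 120° is gauche with Et at 60° (3.7). Total 7.8 kJ/mol.
Ph at 240° is eclipsed. H at 0° is eclipsed with H at 0° (4.0); SH at 120° is eclipsed with Et at 120° (12.7); H at 240° is eclipsed with Ph at 240° (7.0). Total 23.7 kJ/mol.
Ph at 300° is staggered. SH at 120° is gauche with Et at 180° (3.7). Total 3.7 kJ/mol.
Max at 240° (23.7 kJ/mol), min at 300° (3.7 kJ/mol); barrier = 20.0 kJ/mol.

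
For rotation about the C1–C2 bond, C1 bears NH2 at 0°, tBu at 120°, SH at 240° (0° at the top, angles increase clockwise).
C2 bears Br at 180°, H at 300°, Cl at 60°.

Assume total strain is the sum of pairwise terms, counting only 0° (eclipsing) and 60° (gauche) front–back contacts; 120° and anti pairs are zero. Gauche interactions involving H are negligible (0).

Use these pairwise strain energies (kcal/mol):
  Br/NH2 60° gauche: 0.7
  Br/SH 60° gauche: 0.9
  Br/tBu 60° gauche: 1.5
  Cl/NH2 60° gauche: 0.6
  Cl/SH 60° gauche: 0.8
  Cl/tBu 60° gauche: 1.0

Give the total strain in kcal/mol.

4.0 kcal/mol

This conformer is staggered. NH2 at 0° is gauche with Cl at 60° (0.6); tBu at 120° is gauche with Br at 180° (1.5); tBu at 120° is gauche with Cl at 60° (1.0); SH at 240° is gauche with Br at 180° (0.9). Total 4.0 kcal/mol.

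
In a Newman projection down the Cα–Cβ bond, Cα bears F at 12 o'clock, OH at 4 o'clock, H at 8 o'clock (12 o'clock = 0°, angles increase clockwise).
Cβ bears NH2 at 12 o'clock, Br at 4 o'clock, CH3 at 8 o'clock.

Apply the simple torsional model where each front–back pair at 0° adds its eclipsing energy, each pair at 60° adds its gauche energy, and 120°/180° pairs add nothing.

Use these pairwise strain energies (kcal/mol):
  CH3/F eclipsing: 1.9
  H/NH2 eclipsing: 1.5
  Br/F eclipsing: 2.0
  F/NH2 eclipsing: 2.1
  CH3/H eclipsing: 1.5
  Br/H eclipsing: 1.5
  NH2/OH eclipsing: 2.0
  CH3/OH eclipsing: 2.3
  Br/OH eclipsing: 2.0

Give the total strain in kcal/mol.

5.6 kcal/mol

This conformer (eclipsed): F(0°)/NH2(0°) eclipsed 2.1; OH(120°)/Br(120°) eclipsed 2.0; H(240°)/CH3(240°) eclipsed 1.5 → 5.6 kcal/mol.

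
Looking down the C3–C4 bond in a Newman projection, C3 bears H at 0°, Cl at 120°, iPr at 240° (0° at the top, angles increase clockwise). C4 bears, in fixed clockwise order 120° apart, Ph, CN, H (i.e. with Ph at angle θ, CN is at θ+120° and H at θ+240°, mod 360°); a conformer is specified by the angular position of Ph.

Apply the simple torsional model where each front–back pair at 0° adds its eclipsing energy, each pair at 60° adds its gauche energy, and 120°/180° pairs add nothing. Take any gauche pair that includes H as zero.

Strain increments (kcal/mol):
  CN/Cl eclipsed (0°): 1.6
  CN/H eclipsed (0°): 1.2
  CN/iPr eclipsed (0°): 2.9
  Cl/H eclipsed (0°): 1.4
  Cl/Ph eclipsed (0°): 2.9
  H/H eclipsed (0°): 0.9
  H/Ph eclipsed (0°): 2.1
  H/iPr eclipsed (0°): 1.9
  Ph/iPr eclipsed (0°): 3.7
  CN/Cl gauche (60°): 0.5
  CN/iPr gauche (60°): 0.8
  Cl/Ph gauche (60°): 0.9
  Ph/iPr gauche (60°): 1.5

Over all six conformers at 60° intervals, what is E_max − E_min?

4.7 kcal/mol

Ph at 0° is eclipsed. H at 0° is eclipsed with Ph at 0° (2.1); Cl at 120° is eclipsed with CN at 120° (1.6); iPr at 240° is eclipsed with H at 240° (1.9). Total 5.6 kcal/mol.
Ph at 60° is staggered. Cl at 120° is gauche with Ph at 60° (0.9); Cl at 120° is gauche with CN at 180° (0.5); iPr at 240° is gauche with CN at 180° (0.8). Total 2.2 kcal/mol.
Ph at 120° is eclipsed. H at 0° is eclipsed with H at 0° (0.9); Cl at 120° is eclipsed with Ph at 120° (2.9); iPr at 240° is eclipsed with CN at 240° (2.9). Total 6.7 kcal/mol.
Ph at 180° is staggered. Cl at 120° is gauche with Ph at 180° (0.9); iPr at 240° is gauche with Ph at 180° (1.5); iPr at 240° is gauche with CN at 300° (0.8). Total 3.2 kcal/mol.
Ph at 240° is eclipsed. H at 0° is eclipsed with CN at 0° (1.2); Cl at 120° is eclipsed with H at 120° (1.4); iPr at 240° is eclipsed with Ph at 240° (3.7). Total 6.3 kcal/mol.
Ph at 300° is staggered. Cl at 120° is gauche with CN at 60° (0.5); iPr at 240° is gauche with Ph at 300° (1.5). Total 2.0 kcal/mol.
Max at 120° (6.7 kcal/mol), min at 300° (2.0 kcal/mol); barrier = 4.7 kcal/mol.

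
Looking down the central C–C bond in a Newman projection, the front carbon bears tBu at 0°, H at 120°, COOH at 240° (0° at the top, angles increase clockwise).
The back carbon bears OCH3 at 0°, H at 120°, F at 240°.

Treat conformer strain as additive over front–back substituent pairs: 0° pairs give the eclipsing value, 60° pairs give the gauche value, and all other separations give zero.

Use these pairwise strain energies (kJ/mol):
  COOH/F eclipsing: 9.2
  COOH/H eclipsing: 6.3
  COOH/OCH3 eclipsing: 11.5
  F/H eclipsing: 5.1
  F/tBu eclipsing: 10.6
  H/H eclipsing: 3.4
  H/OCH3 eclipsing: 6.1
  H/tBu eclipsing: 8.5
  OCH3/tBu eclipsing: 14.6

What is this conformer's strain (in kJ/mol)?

27.2 kJ/mol

This conformer (eclipsed): tBu–OCH3 eclipsed, H–H eclipsed, COOH–F eclipsed; 14.6 + 3.4 + 9.2 = 27.2 kJ/mol.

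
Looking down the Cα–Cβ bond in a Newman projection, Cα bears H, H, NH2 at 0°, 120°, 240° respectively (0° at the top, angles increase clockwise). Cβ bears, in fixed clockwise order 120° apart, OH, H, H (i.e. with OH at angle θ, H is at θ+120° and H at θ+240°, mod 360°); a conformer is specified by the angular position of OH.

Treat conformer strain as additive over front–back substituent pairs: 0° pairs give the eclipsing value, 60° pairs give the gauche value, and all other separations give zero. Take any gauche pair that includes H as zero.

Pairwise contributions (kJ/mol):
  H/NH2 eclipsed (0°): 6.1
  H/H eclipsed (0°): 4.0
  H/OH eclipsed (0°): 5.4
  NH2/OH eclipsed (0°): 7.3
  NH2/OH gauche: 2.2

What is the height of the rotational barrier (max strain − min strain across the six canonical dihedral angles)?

OH at 0° (eclipsed): H–OH eclipsed, H–H eclipsed, NH2–H eclipsed; 5.4 + 4.0 + 6.1 = 15.5 kJ/mol.
OH at 60° (staggered): no non-H gauche contacts → 0.0 kJ/mol.
OH at 120° (eclipsed): H–H eclipsed, H–OH eclipsed, NH2–H eclipsed; 4.0 + 5.4 + 6.1 = 15.5 kJ/mol.
OH at 180° (staggered): NH2–OH gauche; 2.2 = 2.2 kJ/mol.
OH at 240° (eclipsed): H–H eclipsed, H–H eclipsed, NH2–OH eclipsed; 4.0 + 4.0 + 7.3 = 15.3 kJ/mol.
OH at 300° (staggered): NH2–OH gauche; 2.2 = 2.2 kJ/mol.
Max at 0° (15.5 kJ/mol), min at 60° (0.0 kJ/mol); barrier = 15.5 kJ/mol.

15.5 kJ/mol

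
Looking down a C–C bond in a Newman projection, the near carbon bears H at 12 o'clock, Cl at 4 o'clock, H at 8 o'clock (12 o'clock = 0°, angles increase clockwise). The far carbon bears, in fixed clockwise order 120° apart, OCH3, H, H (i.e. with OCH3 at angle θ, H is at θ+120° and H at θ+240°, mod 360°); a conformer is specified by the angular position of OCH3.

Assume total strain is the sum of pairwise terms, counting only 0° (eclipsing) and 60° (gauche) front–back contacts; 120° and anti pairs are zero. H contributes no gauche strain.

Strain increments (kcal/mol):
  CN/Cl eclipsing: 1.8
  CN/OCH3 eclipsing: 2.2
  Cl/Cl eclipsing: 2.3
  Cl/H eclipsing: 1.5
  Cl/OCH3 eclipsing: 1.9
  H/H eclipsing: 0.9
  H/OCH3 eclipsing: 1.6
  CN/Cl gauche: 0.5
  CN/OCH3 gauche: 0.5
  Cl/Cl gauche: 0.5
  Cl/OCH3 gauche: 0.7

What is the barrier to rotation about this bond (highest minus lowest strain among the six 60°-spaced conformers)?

OCH3 at 0° (eclipsed): H(0°)/OCH3(0°) eclipsed 1.6; Cl(120°)/H(120°) eclipsed 1.5; H(240°)/H(240°) eclipsed 0.9 → 4.0 kcal/mol.
OCH3 at 60° (staggered): Cl(120°)/OCH3(60°) gauche 0.7 → 0.7 kcal/mol.
OCH3 at 120° (eclipsed): H(0°)/H(0°) eclipsed 0.9; Cl(120°)/OCH3(120°) eclipsed 1.9; H(240°)/H(240°) eclipsed 0.9 → 3.7 kcal/mol.
OCH3 at 180° (staggered): Cl(120°)/OCH3(180°) gauche 0.7 → 0.7 kcal/mol.
OCH3 at 240° (eclipsed): H(0°)/H(0°) eclipsed 0.9; Cl(120°)/H(120°) eclipsed 1.5; H(240°)/OCH3(240°) eclipsed 1.6 → 4.0 kcal/mol.
OCH3 at 300° (staggered): no non-H gauche contacts → 0.0 kcal/mol.
Max at 0° (4.0 kcal/mol), min at 300° (0.0 kcal/mol); barrier = 4.0 kcal/mol.

4.0 kcal/mol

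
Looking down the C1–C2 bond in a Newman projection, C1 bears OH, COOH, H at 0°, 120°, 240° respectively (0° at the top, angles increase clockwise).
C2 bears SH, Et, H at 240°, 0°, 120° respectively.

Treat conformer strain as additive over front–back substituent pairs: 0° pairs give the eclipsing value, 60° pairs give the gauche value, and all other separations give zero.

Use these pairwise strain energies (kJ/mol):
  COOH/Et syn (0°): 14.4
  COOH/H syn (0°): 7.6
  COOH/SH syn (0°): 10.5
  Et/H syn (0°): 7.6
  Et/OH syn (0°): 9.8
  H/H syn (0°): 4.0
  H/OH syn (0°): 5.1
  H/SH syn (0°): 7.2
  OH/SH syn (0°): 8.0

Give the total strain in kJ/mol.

24.6 kJ/mol

This conformer (eclipsed): OH–Et eclipsed, COOH–H eclipsed, H–SH eclipsed; 9.8 + 7.6 + 7.2 = 24.6 kJ/mol.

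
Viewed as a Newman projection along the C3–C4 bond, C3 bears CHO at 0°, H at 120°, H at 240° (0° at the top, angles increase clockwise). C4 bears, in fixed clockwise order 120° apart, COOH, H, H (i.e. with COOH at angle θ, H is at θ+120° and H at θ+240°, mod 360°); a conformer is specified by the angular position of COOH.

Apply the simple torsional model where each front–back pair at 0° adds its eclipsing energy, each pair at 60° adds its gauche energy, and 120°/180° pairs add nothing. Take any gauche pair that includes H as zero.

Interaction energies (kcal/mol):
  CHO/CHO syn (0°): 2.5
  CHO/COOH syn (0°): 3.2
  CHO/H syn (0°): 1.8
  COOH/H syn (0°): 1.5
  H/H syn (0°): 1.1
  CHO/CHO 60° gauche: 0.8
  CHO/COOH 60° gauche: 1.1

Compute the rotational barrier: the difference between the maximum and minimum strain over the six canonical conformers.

COOH at 0° is eclipsed. CHO at 0° is eclipsed with COOH at 0° (3.2); H at 120° is eclipsed with H at 120° (1.1); H at 240° is eclipsed with H at 240° (1.1). Total 5.4 kcal/mol.
COOH at 60° is staggered. CHO at 0° is gauche with COOH at 60° (1.1). Total 1.1 kcal/mol.
COOH at 120° is eclipsed. CHO at 0° is eclipsed with H at 0° (1.8); H at 120° is eclipsed with COOH at 120° (1.5); H at 240° is eclipsed with H at 240° (1.1). Total 4.4 kcal/mol.
COOH at 180° (staggered): no non-H gauche contacts → 0.0 kcal/mol.
COOH at 240° is eclipsed. CHO at 0° is eclipsed with H at 0° (1.8); H at 120° is eclipsed with H at 120° (1.1); H at 240° is eclipsed with COOH at 240° (1.5). Total 4.4 kcal/mol.
COOH at 300° is staggered. CHO at 0° is gauche with COOH at 300° (1.1). Total 1.1 kcal/mol.
Max at 0° (5.4 kcal/mol), min at 180° (0.0 kcal/mol); barrier = 5.4 kcal/mol.

5.4 kcal/mol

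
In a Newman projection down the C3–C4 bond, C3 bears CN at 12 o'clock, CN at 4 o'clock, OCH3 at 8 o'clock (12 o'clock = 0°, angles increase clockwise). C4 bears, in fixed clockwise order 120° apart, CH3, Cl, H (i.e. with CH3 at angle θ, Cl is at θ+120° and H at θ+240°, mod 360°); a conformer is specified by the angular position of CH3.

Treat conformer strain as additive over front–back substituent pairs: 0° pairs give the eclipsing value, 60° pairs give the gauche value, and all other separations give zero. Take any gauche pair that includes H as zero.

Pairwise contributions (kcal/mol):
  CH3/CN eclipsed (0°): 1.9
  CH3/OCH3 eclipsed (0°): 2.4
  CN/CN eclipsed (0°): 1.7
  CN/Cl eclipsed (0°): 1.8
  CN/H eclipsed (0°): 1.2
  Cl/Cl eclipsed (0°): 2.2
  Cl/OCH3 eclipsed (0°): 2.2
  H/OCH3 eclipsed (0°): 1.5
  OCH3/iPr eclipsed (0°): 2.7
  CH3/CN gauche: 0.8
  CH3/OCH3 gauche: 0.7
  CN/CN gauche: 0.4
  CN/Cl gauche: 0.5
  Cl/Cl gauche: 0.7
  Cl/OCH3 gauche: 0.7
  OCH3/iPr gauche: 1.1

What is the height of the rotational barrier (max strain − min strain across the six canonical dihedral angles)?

2.9 kcal/mol

CH3 at 0° is eclipsed. CN at 0° is eclipsed with CH3 at 0° (1.9); CN at 120° is eclipsed with Cl at 120° (1.8); OCH3 at 240° is eclipsed with H at 240° (1.5). Total 5.2 kcal/mol.
CH3 at 60° is staggered. CN at 0° is gauche with CH3 at 60° (0.8); CN at 120° is gauche with CH3 at 60° (0.8); CN at 120° is gauche with Cl at 180° (0.5); OCH3 at 240° is gauche with Cl at 180° (0.7). Total 2.8 kcal/mol.
CH3 at 120° is eclipsed. CN at 0° is eclipsed with H at 0° (1.2); CN at 120° is eclipsed with CH3 at 120° (1.9); OCH3 at 240° is eclipsed with Cl at 240° (2.2). Total 5.3 kcal/mol.
CH3 at 180° is staggered. CN at 0° is gauche with Cl at 300° (0.5); CN at 120° is gauche with CH3 at 180° (0.8); OCH3 at 240° is gauche with CH3 at 180° (0.7); OCH3 at 240° is gauche with Cl at 300° (0.7). Total 2.7 kcal/mol.
CH3 at 240° is eclipsed. CN at 0° is eclipsed with Cl at 0° (1.8); CN at 120° is eclipsed with H at 120° (1.2); OCH3 at 240° is eclipsed with CH3 at 240° (2.4). Total 5.4 kcal/mol.
CH3 at 300° is staggered. CN at 0° is gauche with CH3 at 300° (0.8); CN at 0° is gauche with Cl at 60° (0.5); CN at 120° is gauche with Cl at 60° (0.5); OCH3 at 240° is gauche with CH3 at 300° (0.7). Total 2.5 kcal/mol.
Max at 240° (5.4 kcal/mol), min at 300° (2.5 kcal/mol); barrier = 2.9 kcal/mol.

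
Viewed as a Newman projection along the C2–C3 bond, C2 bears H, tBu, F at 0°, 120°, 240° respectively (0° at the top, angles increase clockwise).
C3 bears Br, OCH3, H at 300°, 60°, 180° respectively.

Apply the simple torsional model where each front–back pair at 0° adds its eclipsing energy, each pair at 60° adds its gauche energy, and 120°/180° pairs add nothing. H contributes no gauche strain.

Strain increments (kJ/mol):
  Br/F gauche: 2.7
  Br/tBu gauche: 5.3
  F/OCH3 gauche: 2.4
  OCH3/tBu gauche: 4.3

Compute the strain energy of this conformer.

7.0 kJ/mol

This conformer (staggered): tBu–OCH3 gauche, F–Br gauche; 4.3 + 2.7 = 7.0 kJ/mol.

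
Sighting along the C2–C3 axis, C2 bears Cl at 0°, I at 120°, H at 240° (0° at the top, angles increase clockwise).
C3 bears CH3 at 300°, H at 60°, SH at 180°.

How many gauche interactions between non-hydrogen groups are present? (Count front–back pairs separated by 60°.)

Non-H gauche pairs: Cl(0°)/CH3(300°); I(120°)/SH(180°) — 2 interactions.

2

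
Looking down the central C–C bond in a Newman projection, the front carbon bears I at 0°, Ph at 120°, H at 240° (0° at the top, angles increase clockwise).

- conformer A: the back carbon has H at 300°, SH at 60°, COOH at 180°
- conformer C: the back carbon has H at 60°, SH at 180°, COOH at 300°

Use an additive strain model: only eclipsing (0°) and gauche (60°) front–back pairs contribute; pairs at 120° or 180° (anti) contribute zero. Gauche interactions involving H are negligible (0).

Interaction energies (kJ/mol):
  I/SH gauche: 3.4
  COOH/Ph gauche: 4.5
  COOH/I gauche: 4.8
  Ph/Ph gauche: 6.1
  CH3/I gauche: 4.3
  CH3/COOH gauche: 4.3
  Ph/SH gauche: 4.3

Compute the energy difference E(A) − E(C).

A (staggered): I–SH gauche, Ph–SH gauche, Ph–COOH gauche; 3.4 + 4.3 + 4.5 = 12.2 kJ/mol.
C (staggered): I–COOH gauche, Ph–SH gauche; 4.8 + 4.3 = 9.1 kJ/mol.
E(A) − E(C) = 12.2 − 9.1 = +3.1 kJ/mol.

+3.1 kJ/mol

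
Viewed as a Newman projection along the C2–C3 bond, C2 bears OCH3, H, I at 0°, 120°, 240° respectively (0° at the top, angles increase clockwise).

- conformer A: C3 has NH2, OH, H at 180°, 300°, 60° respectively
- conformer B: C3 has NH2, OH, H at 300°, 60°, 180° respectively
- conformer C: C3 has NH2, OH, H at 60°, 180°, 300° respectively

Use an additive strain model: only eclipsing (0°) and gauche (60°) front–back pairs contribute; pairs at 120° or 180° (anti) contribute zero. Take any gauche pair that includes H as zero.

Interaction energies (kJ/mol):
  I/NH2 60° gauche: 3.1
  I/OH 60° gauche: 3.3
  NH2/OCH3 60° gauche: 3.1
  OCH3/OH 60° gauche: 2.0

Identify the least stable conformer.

A

A is staggered. OCH3 at 0° is gauche with OH at 300° (2.0); I at 240° is gauche with NH2 at 180° (3.1); I at 240° is gauche with OH at 300° (3.3). Total 8.4 kJ/mol.
B is staggered. OCH3 at 0° is gauche with NH2 at 300° (3.1); OCH3 at 0° is gauche with OH at 60° (2.0); I at 240° is gauche with NH2 at 300° (3.1). Total 8.2 kJ/mol.
C is staggered. OCH3 at 0° is gauche with NH2 at 60° (3.1); I at 240° is gauche with OH at 180° (3.3). Total 6.4 kJ/mol.
A has the highest total (8.4 kJ/mol).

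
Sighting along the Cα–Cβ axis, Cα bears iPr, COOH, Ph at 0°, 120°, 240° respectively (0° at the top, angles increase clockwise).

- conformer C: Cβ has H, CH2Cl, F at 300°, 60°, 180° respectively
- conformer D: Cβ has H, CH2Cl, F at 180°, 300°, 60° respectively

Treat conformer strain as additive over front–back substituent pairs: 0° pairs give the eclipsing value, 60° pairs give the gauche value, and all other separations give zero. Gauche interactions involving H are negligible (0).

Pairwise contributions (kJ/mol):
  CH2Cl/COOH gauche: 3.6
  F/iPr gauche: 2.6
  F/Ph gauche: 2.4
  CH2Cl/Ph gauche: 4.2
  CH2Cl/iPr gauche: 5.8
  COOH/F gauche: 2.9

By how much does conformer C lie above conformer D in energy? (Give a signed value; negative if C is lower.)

C is staggered. iPr at 0° is gauche with CH2Cl at 60° (5.8); COOH at 120° is gauche with CH2Cl at 60° (3.6); COOH at 120° is gauche with F at 180° (2.9); Ph at 240° is gauche with F at 180° (2.4). Total 14.7 kJ/mol.
D is staggered. iPr at 0° is gauche with CH2Cl at 300° (5.8); iPr at 0° is gauche with F at 60° (2.6); COOH at 120° is gauche with F at 60° (2.9); Ph at 240° is gauche with CH2Cl at 300° (4.2). Total 15.5 kJ/mol.
E(C) − E(D) = 14.7 − 15.5 = -0.8 kJ/mol.

-0.8 kJ/mol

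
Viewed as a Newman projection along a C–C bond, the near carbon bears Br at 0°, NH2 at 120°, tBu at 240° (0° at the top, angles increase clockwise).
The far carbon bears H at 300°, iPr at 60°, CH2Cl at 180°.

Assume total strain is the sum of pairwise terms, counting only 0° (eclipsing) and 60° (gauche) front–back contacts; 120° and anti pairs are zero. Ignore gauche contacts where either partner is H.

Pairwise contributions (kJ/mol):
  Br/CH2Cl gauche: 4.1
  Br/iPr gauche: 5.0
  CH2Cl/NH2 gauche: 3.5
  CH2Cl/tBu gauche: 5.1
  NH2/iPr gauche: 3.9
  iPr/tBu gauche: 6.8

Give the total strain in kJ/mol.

This conformer (staggered): Br(0°)/iPr(60°) gauche 5.0; NH2(120°)/iPr(60°) gauche 3.9; NH2(120°)/CH2Cl(180°) gauche 3.5; tBu(240°)/CH2Cl(180°) gauche 5.1 → 17.5 kJ/mol.

17.5 kJ/mol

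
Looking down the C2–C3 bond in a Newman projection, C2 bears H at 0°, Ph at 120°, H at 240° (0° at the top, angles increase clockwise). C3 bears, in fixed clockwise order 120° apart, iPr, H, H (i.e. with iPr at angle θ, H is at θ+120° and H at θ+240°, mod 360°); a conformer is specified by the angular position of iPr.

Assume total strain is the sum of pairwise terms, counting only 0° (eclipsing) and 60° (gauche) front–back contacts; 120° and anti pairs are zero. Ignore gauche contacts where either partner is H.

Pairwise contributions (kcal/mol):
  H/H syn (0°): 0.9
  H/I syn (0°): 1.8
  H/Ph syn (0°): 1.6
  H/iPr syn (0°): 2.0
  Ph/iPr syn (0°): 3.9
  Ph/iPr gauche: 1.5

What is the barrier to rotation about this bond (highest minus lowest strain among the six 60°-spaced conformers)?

iPr at 0° (eclipsed): H(0°)/iPr(0°) eclipsed 2.0; Ph(120°)/H(120°) eclipsed 1.6; H(240°)/H(240°) eclipsed 0.9 → 4.5 kcal/mol.
iPr at 60° (staggered): Ph(120°)/iPr(60°) gauche 1.5 → 1.5 kcal/mol.
iPr at 120° (eclipsed): H(0°)/H(0°) eclipsed 0.9; Ph(120°)/iPr(120°) eclipsed 3.9; H(240°)/H(240°) eclipsed 0.9 → 5.7 kcal/mol.
iPr at 180° (staggered): Ph(120°)/iPr(180°) gauche 1.5 → 1.5 kcal/mol.
iPr at 240° (eclipsed): H(0°)/H(0°) eclipsed 0.9; Ph(120°)/H(120°) eclipsed 1.6; H(240°)/iPr(240°) eclipsed 2.0 → 4.5 kcal/mol.
iPr at 300° (staggered): no non-H gauche contacts → 0.0 kcal/mol.
Max at 120° (5.7 kcal/mol), min at 300° (0.0 kcal/mol); barrier = 5.7 kcal/mol.

5.7 kcal/mol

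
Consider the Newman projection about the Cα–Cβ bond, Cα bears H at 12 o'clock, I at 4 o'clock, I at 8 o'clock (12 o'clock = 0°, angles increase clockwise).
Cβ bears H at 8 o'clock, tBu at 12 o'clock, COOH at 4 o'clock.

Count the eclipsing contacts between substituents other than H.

Non-H eclipsing pairs: I(120°)/COOH(120°) — 1 interaction.

1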